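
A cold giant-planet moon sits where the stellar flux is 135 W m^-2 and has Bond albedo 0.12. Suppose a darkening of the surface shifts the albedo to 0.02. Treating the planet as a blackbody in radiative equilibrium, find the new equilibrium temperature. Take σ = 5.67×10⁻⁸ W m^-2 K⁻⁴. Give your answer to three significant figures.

155 K

With the new albedo, S(1−α₂)/4 = 33.08 W m^-2, so T₂ = 155.4 K.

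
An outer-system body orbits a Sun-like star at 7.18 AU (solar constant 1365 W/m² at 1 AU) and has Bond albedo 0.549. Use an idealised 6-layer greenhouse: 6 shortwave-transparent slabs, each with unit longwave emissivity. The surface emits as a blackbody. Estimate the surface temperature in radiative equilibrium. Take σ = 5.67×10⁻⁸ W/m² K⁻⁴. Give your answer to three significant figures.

Flux at the orbit: S = 1365/(7.18)² = 26.48 W/m².
The effective emission temperature is T_e = [S(1−α)/(4σ)]^¼ = 85.18 K.
Layer-by-layer balance gives σT_s⁴ = (N+1)σT_e⁴, so T_s = 7^¼·85.18 = 138.6 K.

139 kelvin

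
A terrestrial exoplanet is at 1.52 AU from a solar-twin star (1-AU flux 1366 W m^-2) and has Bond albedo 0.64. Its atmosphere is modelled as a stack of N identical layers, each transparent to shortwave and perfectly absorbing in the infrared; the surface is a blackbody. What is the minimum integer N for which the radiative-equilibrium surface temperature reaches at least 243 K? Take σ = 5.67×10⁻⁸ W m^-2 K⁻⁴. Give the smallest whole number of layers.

3

Flux at the orbit: S = 1366/(1.52)² = 591.2 W m^-2.
The effective emission temperature is T_e = [S(1−α)/(4σ)]^¼ = 175.0 K.
Need (N+1)T_e⁴ ≥ T_s⁴, i.e. N+1 ≥ (243/175.0)⁴ = 3.715.
Rounding up, N = 3.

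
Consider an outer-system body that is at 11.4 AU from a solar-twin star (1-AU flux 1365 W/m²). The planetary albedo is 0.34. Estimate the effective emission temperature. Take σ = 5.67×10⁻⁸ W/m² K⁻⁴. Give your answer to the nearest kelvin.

Flux at the orbit: S = 1365/(11.4)² = 10.50 W/m².
Absorbed flux (global mean): S(1−α)/4 = 10.50·0.66/4 = 1.733 W/m².
Balancing against σT⁴: T = (1.733/5.67×10⁻⁸)^(1/4) = 74.35 K.

74 K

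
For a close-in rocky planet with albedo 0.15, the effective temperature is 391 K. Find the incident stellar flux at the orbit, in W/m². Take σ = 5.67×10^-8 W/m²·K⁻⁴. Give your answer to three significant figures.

From S(1−α)/4 = σT⁴: S = 4σT⁴/(1−α).
σT⁴ = 5.67×10⁻⁸·(391)⁴ = 1325 W/m².
S = 4·1325/0.85 = 6236 W/m².

6240 W/m²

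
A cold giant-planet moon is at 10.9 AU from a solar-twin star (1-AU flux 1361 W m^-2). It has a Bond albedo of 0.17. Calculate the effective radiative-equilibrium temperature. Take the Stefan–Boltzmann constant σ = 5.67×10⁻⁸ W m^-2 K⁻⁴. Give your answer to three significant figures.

By the inverse-square law, S = 1361/10.9² = 11.46 W m^-2.
Averaging over the sphere, the absorbed flux is S(1−α)/4 = 2.377 W m^-2.
Set σT⁴ = 2.377 → T = (2.377/σ)^(1/4) = 80.47 K.

80.5 kelvin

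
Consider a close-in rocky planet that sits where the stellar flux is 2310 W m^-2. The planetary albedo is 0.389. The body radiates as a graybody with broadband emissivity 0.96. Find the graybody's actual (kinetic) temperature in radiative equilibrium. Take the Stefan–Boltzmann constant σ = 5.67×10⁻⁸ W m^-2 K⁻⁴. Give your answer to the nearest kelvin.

Averaging over the sphere, the absorbed flux is S(1−α)/4 = 352.9 W m^-2.
Radiative balance εσT⁴ = 352.9 gives T = [352.9/(0.96·σ)]^(1/4) = 283.7 K.

284 K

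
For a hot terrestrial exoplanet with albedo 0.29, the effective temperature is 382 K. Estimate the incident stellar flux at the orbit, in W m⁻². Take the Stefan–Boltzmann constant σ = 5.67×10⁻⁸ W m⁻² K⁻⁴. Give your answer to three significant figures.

6800 W m⁻²

From S(1−α)/4 = σT⁴: S = 4σT⁴/(1−α).
σT⁴ = 5.67×10⁻⁸·(382)⁴ = 1207 W m⁻².
S = 4·1207/0.71 = 6802 W m⁻².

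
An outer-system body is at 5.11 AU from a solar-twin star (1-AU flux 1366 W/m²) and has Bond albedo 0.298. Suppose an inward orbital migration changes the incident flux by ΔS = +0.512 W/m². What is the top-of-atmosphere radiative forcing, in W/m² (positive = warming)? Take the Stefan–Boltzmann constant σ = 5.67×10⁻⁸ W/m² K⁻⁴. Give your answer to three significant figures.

Flux at the orbit: S = 1366/(5.11)² = 52.31 W/m².
ΔF = Δ[S(1−α)]/4 = (1−0.298)·+0.512/4 = 0.08986 W/m².

0.0899 W/m²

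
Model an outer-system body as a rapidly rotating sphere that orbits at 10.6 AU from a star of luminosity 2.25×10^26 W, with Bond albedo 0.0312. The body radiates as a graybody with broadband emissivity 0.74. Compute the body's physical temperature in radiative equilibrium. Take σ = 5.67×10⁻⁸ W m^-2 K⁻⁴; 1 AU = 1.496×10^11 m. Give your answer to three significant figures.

d = 10.6 × 1.496×10^11 m = 1.586×10^12 m.
Spreading L over a sphere of radius d: S = 2.25×10^26/(4π·1.59×10^12²) = 7.120 W m^-2.
Averaging over the sphere, the absorbed flux is S(1−α)/4 = 1.725 W m^-2.
Radiative balance εσT⁴ = 1.725 gives T = [1.725/(0.74·σ)]^(1/4) = 80.07 K.

80.1 K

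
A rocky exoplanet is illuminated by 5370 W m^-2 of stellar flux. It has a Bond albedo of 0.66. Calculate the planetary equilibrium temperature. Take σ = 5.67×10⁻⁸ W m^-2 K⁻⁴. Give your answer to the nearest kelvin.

Averaging over the sphere, the absorbed flux is S(1−α)/4 = 456.4 W m^-2.
Set σT⁴ = 456.4 → T = (456.4/σ)^(1/4) = 299.5 K.

300 K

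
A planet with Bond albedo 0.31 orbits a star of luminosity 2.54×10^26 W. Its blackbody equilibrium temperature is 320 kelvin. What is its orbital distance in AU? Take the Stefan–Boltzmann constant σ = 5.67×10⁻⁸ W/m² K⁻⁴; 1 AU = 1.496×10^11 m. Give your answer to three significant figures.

Required flux: S = 4σT⁴/(1−α) = 3447 W/m².
S = L/(4πd²) → d = √(L/4πS) = √(2.54×10^26/(4π·3447)) = 7.658×10^10 m = 0.5119 AU.

0.512 AU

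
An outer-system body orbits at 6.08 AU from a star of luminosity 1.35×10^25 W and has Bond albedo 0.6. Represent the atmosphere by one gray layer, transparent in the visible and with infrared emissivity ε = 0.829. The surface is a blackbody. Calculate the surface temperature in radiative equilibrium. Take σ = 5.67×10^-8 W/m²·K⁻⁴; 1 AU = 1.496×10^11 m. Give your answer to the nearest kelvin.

44 K

Orbital distance: d = 6.08 AU = 9.096×10^11 m.
S = L/(4πd²) = 1.299 W/m².
At the top of the atmosphere, σT_e⁴ = S(1−α)/4 = 0.1299 W/m², giving T_e = 38.90 K.
Surface balance with a leaky layer gives σT_s⁴ = σT_e⁴·2/(2−ε), so T_s = T_e·[2/(2−0.829)]^(1/4) = 44.47 K.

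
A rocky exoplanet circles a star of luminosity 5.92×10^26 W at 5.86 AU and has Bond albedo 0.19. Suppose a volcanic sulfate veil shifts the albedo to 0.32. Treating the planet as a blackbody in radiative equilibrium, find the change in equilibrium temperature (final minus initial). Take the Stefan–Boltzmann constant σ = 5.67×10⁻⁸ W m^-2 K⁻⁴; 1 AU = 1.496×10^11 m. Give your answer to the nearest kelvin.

Orbital distance: d = 5.86 AU = 8.767×10^11 m.
Flux at the orbit: S = L/(4πd²) = 5.92×10^26/(4π·(8.77×10^11)²) = 61.30 W m^-2.
Initial: T₁ = [S(1−0.19)/(4σ)]^(1/4) = 121.6 K.
After:  T₂ = [61.30·0.68/(4σ)]^(1/4) = 116.4 K.
ΔT = T₂ − T₁ = -5.205 K.

-5 K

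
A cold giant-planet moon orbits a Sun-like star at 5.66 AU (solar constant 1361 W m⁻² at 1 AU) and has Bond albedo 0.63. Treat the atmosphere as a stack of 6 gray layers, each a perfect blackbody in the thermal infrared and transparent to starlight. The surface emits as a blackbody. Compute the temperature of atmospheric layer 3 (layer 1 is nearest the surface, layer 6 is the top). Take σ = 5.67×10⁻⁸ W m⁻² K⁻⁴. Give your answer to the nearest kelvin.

Flux at the orbit: S = 1361/(5.66)² = 42.48 W m⁻².
Top-of-atmosphere balance: σT_e⁴ = S(1−α)/4 = 3.930 W m⁻² → T_e = 91.24 K.
The net upward flux σT_e⁴ is constant between every pair of levels, so T_k⁴ = (N+1−k)T_e⁴.
With k = 3: T_3 = (6+1−3)^¼·91.24 K = 129.0 K.

129 K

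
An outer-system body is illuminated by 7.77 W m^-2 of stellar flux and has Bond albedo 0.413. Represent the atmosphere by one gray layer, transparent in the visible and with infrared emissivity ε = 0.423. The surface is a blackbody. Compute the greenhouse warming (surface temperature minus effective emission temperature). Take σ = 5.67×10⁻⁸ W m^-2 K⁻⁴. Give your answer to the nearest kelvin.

4 K

The planet radiates to space at T_e = [S(1−α)/(4σ)]^(1/4) = 66.97 K.
Surface balance with a leaky layer gives σT_s⁴ = σT_e⁴·2/(2−ε), so T_s = T_e·[2/(2−0.423)]^(1/4) = 71.06 K.
T_s − T_e = 71.06 − 66.97 = 4.099 K.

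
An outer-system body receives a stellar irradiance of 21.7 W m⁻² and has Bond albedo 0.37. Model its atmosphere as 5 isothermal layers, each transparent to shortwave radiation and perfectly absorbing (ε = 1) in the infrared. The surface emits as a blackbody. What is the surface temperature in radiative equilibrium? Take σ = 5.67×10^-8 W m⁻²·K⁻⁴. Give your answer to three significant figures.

OLR = S(1−α)/4 = 3.418 W m⁻²; the top layer radiates at T_e = 88.11 K.
Layer-by-layer balance gives σT_s⁴ = (N+1)σT_e⁴, so T_s = 6^¼·88.11 = 137.9 K.

138 K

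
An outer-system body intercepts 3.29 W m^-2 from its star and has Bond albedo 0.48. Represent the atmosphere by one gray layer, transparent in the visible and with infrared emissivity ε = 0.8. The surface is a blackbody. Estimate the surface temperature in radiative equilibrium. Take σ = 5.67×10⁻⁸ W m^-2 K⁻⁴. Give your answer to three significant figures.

59.5 K

The planet radiates to space at T_e = [S(1−α)/(4σ)]^(1/4) = 52.41 K.
For a single slab of emissivity ε, T_s⁴ = 2T_e⁴/(2−ε); thus T_s = 52.41·(1.667)^(1/4) = 59.55 K.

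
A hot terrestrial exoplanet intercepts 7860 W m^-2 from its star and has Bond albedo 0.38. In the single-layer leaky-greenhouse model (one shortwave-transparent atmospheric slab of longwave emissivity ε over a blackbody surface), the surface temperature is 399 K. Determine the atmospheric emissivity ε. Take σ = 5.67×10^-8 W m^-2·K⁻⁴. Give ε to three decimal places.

Effective temperature: T_e = [S(1−α)/(4σ)]^(1/4) = 382.9 K.
T_s⁴ = T_e⁴·2/(2−ε) → ε = 2 − 2(T_e/T_s)⁴ = 2 − 2·(382.9/399)⁴ = 0.3045.

0.304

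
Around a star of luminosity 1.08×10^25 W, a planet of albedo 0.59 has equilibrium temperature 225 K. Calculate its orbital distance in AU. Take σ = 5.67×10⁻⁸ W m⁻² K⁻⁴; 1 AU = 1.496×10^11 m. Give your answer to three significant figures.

0.165 AU

Required flux: S = 4σT⁴/(1−α) = 1418 W m⁻².
S = L/(4πd²) → d = √(L/4πS) = √(1.08×10^25/(4π·1418)) = 2.462×10^10 m = 0.1646 AU.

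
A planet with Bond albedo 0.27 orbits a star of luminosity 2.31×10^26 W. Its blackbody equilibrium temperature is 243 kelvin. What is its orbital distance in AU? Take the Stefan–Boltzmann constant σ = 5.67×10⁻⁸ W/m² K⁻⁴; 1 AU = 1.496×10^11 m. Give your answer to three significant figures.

0.871 AU

The flux needed for this T is 4σT⁴/(1−0.27) = 1083 W/m².
Then d = [L/(4πS)]^(1/2) = 1.303×10^11 m, i.e. 0.8708 AU.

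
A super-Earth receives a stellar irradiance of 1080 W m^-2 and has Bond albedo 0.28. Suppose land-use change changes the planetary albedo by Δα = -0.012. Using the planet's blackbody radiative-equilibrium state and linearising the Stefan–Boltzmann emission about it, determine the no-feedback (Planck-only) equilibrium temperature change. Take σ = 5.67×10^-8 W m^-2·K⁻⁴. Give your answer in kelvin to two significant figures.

The baseline emission temperature is T_e = 242.0 K.
ΔF = −(S/4)Δα = −(1080/4)×(-0.012) = 3.240 W m^-2.
Planck response: λ_P = 4σT_e³ = 4·5.67×10⁻⁸·(242.0)³ = 3.213 W m^-2/K.
ΔT₀ = ΔF/λ_P = 3.240/3.213 = 1.01 K.

1.0 kelvin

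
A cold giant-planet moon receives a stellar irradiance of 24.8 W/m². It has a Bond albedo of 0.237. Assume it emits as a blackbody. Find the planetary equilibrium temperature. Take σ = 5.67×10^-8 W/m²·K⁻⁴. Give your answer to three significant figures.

95.6 K

The planet absorbs (1−α)S over its disc πR² and re-emits over 4πR², so the mean absorbed flux is (1−0.237)·24.80/4 = 4.731 W/m².
Set σT⁴ = 4.731 → T = (4.731/σ)^(1/4) = 95.57 K.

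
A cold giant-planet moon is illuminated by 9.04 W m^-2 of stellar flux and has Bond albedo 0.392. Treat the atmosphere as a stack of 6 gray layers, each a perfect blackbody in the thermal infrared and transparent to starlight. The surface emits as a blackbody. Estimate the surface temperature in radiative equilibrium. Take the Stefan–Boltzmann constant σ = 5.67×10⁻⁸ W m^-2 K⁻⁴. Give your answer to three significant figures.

OLR = S(1−α)/4 = 1.374 W m^-2; the top layer radiates at T_e = 70.16 K.
For an N-layer opaque stack, T_s⁴ = (N+1)T_e⁴, hence T_s = (7)^(1/4)×70.16 K = 114.1 K.

114 kelvin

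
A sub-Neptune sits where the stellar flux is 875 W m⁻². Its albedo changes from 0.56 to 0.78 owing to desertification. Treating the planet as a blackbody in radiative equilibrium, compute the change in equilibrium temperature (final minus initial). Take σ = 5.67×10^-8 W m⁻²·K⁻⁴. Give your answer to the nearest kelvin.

Before: T₁ = [875.0·0.44/(4σ)]^(1/4) = 203.0 K.
After:  T₂ = [875.0·0.22/(4σ)]^(1/4) = 170.7 K.
ΔT = T₂ − T₁ = -32.29 K.

-32 K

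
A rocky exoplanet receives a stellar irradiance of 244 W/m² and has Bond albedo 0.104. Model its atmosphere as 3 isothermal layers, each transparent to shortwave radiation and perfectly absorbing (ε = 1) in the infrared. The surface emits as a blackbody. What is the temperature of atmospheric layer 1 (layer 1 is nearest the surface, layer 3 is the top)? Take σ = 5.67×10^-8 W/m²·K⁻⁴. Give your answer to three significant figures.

The effective emission temperature is T_e = [S(1−α)/(4σ)]^¼ = 176.2 K.
In the N-layer model, layer k (counted from the surface) has T_k = (N+1−k)^(1/4)·T_e.
With k = 1: T_1 = (3+1−1)^¼·176.2 K = 231.9 K.

232 K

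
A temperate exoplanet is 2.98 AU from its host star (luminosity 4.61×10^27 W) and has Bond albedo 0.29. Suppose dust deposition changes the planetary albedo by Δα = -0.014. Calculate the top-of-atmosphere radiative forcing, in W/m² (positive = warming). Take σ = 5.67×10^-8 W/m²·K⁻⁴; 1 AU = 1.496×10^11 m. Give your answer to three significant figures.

d = 2.98 × 1.496×10^11 m = 4.458×10^11 m.
S = L/(4πd²) = 1846 W/m².
TOA radiative forcing: ΔF = −S·Δα/4 = −1846·(-0.014)/4 = 6.460 W/m².

6.46 W/m²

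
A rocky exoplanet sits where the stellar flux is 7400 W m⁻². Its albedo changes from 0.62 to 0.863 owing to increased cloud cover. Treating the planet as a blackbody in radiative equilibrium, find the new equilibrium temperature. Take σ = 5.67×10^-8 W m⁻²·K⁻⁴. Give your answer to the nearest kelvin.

New equilibrium: T₂ = [(1−0.863)·7400/(4σ)]^(1/4) = 258.6 K.

259 K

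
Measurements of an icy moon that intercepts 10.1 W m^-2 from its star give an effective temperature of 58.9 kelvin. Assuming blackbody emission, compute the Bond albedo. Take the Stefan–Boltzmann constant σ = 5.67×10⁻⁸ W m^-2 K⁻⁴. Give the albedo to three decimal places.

0.730

Rearranging the radiative balance, α = 1 − 4σT⁴/S.
4σT⁴ = 4·5.67×10⁻⁸·(58.9)⁴ = 2.730 W m^-2.
1−α = 2.730/10.10 = 0.2703, so α = 0.7297.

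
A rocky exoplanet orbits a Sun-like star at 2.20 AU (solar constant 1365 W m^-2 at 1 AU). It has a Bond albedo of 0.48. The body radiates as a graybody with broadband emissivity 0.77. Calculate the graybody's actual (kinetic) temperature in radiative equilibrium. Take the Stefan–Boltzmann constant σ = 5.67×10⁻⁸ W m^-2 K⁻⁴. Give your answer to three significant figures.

170 K

Irradiance scales as 1/d², so S = 1365 W m^-2 × (1/2.20)² = 282.0 W m^-2.
The planet absorbs (1−α)S over its disc πR² and re-emits over 4πR², so the mean absorbed flux is (1−0.48)·282.0/4 = 36.66 W m^-2.
Radiative balance εσT⁴ = 36.66 gives T = [36.66/(0.77·σ)]^(1/4) = 170.2 K.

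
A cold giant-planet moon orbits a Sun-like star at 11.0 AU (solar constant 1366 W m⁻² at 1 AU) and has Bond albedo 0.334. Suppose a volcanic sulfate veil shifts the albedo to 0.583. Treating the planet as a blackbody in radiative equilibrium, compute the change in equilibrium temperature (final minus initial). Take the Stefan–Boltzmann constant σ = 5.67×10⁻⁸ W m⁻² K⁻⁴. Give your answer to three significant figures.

-8.38 kelvin

Irradiance scales as 1/d², so S = 1366 W m⁻² × (1/11.0)² = 11.29 W m⁻².
With α = 0.334, T₁ = 75.88 K.
With α = 0.583, T₂ = 67.50 K.
Change: 67.50 − 75.88 = -8.382 K.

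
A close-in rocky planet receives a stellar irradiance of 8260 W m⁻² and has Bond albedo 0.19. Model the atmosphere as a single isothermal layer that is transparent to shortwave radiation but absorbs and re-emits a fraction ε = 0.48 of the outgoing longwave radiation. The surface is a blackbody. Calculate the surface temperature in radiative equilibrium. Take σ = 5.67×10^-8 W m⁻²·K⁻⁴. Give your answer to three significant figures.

Effective emission temperature (TOA balance): σT_e⁴ = S(1−α)/4 = 1673 W m⁻² → T_e = 414.4 K.
The surface balance (absorbed SW + ε·downward IR = σT_s⁴) with T_a⁴ = T_s⁴/2 reduces to T_s = T_e·[2/(2−ε)]^¼ = 443.9 K.

444 kelvin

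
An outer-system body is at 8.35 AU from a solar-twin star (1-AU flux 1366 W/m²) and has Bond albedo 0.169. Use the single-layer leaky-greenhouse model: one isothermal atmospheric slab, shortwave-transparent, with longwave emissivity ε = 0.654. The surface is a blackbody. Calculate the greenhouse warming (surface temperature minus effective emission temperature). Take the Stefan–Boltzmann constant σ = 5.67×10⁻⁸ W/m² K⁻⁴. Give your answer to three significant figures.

Irradiance scales as 1/d², so S = 1366 W/m² × (1/8.35)² = 19.59 W/m².
The planet radiates to space at T_e = [S(1−α)/(4σ)]^(1/4) = 92.05 K.
Surface balance with a leaky layer gives σT_s⁴ = σT_e⁴·2/(2−ε), so T_s = T_e·[2/(2−0.654)]^(1/4) = 101.6 K.
T_s − T_e = 101.6 − 92.05 = 9.579 K.

9.58 K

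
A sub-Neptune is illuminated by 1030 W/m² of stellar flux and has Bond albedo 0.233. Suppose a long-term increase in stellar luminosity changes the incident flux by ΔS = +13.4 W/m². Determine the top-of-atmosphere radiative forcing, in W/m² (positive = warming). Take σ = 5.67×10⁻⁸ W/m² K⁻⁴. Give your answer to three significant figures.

2.57 W/m²

Only a fraction (1−α) is absorbed and it's spread over 4πR², so ΔF = (1−α)ΔS/4 = 2.569 W/m².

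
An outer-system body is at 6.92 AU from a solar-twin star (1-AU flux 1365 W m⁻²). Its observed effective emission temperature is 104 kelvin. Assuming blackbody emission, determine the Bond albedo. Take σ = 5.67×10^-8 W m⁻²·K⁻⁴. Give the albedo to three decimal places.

Flux at the orbit: S = 1365/(6.92)² = 28.50 W m⁻².
From σT⁴ = S(1−α)/4 we invert for α: 1−α = 4σT⁴/S.
4σT⁴ = 4·5.67×10⁻⁸·(104)⁴ = 26.53 W m⁻².
Hence α = 1 − 26.53/28.50 = 0.0692.

0.069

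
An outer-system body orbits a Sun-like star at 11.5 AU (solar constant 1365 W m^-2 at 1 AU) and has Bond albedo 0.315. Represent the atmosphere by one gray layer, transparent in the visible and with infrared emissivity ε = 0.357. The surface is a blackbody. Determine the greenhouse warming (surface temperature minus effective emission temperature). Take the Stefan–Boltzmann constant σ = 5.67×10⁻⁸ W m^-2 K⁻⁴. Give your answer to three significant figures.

By the inverse-square law, S = 1365/11.5² = 10.32 W m^-2.
At the top of the atmosphere, σT_e⁴ = S(1−α)/4 = 1.768 W m^-2, giving T_e = 74.72 K.
For a single slab of emissivity ε, T_s⁴ = 2T_e⁴/(2−ε); thus T_s = 74.72·(1.217)^(1/4) = 78.49 K.
T_s − T_e = 78.49 − 74.72 = 3.765 K.

3.76 K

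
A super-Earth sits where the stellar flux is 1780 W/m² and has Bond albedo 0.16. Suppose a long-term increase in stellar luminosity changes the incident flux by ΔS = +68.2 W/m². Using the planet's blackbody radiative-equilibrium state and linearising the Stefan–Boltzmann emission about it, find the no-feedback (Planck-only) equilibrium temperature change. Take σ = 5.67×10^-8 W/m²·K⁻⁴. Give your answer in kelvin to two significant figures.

Unperturbed T_e = [1780·(1−0.16)/(4σ)]^¼ = 284.9 K.
ΔF = Δ[S(1−α)]/4 = (1−0.16)·+68.2/4 = 14.32 W/m².
The Planck feedback parameter is 4σT_e³ = 5.247 W/m²/K.
ΔT₀ = ΔF/λ_P = 14.32/5.247 = 2.73 K.

2.7 kelvin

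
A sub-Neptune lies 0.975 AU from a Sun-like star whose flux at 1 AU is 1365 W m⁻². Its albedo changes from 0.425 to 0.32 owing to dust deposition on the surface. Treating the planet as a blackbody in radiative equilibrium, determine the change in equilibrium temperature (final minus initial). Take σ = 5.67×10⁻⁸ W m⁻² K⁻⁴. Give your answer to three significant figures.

10.5 kelvin

By the inverse-square law, S = 1365/0.975² = 1436 W m⁻².
With α = 0.425, T₁ = 245.6 K.
With α = 0.32, T₂ = 256.2 K.
ΔT = T₂ − T₁ = 10.52 K.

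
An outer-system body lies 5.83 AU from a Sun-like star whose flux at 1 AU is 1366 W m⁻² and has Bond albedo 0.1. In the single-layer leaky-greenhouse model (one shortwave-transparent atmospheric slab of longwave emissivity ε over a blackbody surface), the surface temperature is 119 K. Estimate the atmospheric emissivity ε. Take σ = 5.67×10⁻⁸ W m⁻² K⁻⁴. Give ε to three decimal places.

0.409

Flux at the orbit: S = 1366/(5.83)² = 40.19 W m⁻².
First, T_e = [40.19·(1−0.1)/(4σ)]^(1/4) = 112.4 K.
Since (2−ε)/2 = (T_e/T_s)⁴ = 0.7953, ε = 0.4094.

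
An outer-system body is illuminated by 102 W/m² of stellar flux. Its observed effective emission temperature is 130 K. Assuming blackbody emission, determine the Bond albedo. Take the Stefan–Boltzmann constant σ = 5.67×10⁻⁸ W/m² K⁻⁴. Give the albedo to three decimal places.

0.365

From σT⁴ = S(1−α)/4 we invert for α: 1−α = 4σT⁴/S.
4σT⁴ = 4·5.67×10⁻⁸·(130)⁴ = 64.78 W/m².
1−α = 64.78/102.0 = 0.6351, so α = 0.3649.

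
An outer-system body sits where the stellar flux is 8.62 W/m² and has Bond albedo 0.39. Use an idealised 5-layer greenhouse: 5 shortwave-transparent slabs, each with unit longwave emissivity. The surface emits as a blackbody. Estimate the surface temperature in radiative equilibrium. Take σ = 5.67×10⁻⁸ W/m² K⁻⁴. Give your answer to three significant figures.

Top-of-atmosphere balance: σT_e⁴ = S(1−α)/4 = 1.315 W/m² → T_e = 69.39 K.
For an N-layer opaque stack, T_s⁴ = (N+1)T_e⁴, hence T_s = (6)^(1/4)×69.39 K = 108.6 K.

109 K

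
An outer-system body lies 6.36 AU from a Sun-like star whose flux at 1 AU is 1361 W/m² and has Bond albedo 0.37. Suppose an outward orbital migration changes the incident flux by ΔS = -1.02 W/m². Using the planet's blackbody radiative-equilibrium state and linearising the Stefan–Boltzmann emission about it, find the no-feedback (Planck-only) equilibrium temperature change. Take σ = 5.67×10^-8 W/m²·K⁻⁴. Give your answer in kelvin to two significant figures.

-0.75 K

Irradiance scales as 1/d², so S = 1361 W/m² × (1/6.36)² = 33.65 W/m².
Reference equilibrium: T_e = [S(1−α)/(4σ)]^(1/4) = 98.32 K.
Only a fraction (1−α) is absorbed and it's spread over 4πR², so ΔF = (1−α)ΔS/4 = -0.1607 W/m².
Linearising σT⁴ gives d(σT⁴)/dT = 4σT_e³ = 0.2156 W/m² per K.
So ΔT₀ = -0.1607/0.2156 = -0.745 K.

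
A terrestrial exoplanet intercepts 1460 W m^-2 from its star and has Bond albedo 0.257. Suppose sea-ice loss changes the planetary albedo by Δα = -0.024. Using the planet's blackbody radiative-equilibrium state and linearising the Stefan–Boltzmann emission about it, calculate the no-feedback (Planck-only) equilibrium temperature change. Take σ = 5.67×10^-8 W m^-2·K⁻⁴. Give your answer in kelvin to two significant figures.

The baseline emission temperature is T_e = 263.0 K.
The change in absorbed flux is Δ[S(1−α)/4] = −SΔα/4 = 8.760 W m^-2.
The Planck feedback parameter is 4σT_e³ = 4.125 W m^-2/K.
ΔT₀ = ΔF/λ_P = 8.760/4.125 = 2.12 K.

2.1 K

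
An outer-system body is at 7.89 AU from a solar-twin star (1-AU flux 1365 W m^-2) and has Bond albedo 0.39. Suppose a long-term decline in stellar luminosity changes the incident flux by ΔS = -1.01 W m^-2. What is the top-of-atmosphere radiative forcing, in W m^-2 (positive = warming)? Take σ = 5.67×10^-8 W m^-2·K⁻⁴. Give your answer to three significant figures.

By the inverse-square law, S = 1365/7.89² = 21.93 W m^-2.
TOA radiative forcing: ΔF = (1−α)ΔS/4 = 0.61·(-1.01)/4 = -0.1540 W m^-2.

-0.154 W m^-2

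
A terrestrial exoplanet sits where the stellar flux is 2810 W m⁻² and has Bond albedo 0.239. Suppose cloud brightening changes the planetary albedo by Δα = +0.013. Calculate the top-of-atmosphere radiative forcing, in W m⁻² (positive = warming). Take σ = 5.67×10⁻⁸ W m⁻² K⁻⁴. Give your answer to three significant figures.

ΔF = −(S/4)Δα = −(2810/4)×(+0.013) = -9.133 W m⁻².

-9.13 W m⁻²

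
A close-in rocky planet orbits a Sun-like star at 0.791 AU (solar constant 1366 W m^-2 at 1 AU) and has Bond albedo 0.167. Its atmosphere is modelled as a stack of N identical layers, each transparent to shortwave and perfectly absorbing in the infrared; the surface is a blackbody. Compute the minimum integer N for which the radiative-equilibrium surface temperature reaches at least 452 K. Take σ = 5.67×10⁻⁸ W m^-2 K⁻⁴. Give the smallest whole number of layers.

Irradiance scales as 1/d², so S = 1366 W m^-2 × (1/0.791)² = 2183 W m^-2.
Top-of-atmosphere balance: σT_e⁴ = S(1−α)/4 = 454.7 W m^-2 → T_e = 299.2 K.
Need (N+1)T_e⁴ ≥ T_s⁴, i.e. N+1 ≥ (452/299.2)⁴ = 5.205.
The minimum whole number is N = 5.

5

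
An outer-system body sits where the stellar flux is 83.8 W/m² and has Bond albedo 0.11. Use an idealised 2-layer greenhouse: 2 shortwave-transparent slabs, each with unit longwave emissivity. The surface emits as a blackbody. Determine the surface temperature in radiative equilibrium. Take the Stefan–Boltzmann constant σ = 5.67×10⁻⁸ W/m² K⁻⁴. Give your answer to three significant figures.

177 K

OLR = S(1−α)/4 = 18.65 W/m²; the top layer radiates at T_e = 134.7 K.
Layer-by-layer balance gives σT_s⁴ = (N+1)σT_e⁴, so T_s = 3^¼·134.7 = 177.2 K.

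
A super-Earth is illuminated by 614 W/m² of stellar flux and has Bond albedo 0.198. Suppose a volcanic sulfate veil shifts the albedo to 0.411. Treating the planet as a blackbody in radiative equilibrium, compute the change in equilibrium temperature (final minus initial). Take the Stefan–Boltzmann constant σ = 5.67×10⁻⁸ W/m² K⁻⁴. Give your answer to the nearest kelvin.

With α = 0.198, T₁ = 215.9 K.
With α = 0.411, T₂ = 199.8 K.
Change: 199.8 − 215.9 = -16.03 K.

-16 K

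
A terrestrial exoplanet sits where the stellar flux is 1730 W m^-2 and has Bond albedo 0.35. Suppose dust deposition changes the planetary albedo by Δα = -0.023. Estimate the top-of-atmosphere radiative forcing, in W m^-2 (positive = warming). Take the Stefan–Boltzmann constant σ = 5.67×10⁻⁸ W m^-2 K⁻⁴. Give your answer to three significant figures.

9.95 W m^-2

TOA radiative forcing: ΔF = −S·Δα/4 = −1730·(-0.023)/4 = 9.947 W m^-2.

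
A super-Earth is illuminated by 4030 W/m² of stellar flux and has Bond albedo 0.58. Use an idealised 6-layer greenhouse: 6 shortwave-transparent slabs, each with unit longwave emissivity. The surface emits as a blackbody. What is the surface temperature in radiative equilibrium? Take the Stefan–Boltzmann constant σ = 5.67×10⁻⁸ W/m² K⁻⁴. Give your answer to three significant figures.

478 K

The effective emission temperature is T_e = [S(1−α)/(4σ)]^¼ = 293.9 K.
With N = 6 opaque layers, T_s = (N+1)^(1/4)·T_e = 7^(1/4)·293.9 = 478.1 K.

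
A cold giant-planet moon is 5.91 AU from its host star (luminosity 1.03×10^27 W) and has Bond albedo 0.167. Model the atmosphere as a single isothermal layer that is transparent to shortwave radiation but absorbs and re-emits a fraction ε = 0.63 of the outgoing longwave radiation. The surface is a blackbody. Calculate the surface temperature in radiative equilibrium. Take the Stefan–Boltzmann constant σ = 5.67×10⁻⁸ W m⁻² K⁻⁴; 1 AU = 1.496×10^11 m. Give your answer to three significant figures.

154 K

Orbital distance: d = 5.91 AU = 8.841×10^11 m.
S = L/(4πd²) = 104.9 W m⁻².
Effective emission temperature (TOA balance): σT_e⁴ = S(1−α)/4 = 21.84 W m⁻² → T_e = 140.1 K.
For a single slab of emissivity ε, T_s⁴ = 2T_e⁴/(2−ε); thus T_s = 140.1·(1.46)^(1/4) = 154.0 K.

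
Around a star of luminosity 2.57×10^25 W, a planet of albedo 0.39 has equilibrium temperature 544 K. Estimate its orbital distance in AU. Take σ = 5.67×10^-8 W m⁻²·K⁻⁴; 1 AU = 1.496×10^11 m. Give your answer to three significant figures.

0.0530 AU

Energy balance gives S = 4σT⁴/(1−α) = 32560 W m⁻².
From L = 4πd²S, d = √(2.57×10^25/(4π·32560)) = 7.925×10^9 m = 0.05298 AU.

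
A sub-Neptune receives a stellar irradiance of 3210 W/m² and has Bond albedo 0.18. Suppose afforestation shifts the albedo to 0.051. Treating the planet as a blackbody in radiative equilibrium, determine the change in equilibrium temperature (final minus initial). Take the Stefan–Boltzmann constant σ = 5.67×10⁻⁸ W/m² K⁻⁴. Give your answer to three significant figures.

Before: T₁ = [3210·0.82/(4σ)]^(1/4) = 328.2 K.
Final:   T₂ = [S(1−0.051)/(4σ)]^(1/4) = 340.4 K.
ΔT = T₂ − T₁ = 12.21 K.

12.2 K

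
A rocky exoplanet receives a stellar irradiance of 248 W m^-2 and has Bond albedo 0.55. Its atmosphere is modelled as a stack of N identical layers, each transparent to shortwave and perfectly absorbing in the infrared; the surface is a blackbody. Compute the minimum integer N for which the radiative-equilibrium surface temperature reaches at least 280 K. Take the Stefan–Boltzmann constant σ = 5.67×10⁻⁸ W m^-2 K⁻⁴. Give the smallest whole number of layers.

The effective emission temperature is T_e = [S(1−α)/(4σ)]^¼ = 148.9 K.
T_s = (N+1)^(1/4)·T_e ≥ 280 K requires N+1 ≥ (T_s/T_e)⁴ = (280/148.9)⁴ = 12.491.
The minimum whole number is N = 12.

12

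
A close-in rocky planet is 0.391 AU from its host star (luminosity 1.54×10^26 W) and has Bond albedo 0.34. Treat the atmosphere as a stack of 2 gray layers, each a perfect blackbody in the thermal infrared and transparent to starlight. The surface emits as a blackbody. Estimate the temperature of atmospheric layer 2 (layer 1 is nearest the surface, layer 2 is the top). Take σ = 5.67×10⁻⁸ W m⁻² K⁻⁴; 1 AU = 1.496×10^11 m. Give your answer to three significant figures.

Orbital distance: d = 0.391 AU = 5.849×10^10 m.
S = L/(4πd²) = 3582 W m⁻².
Top-of-atmosphere balance: σT_e⁴ = S(1−α)/4 = 591.0 W m⁻² → T_e = 319.5 K.
Each opaque layer satisfies 2T_j⁴ = T_{j−1}⁴ + T_{j+1}⁴, giving T_k⁴ = (N+1−k)T_e⁴.
T_2 = (1)^(1/4)·319.5 = 319.5 K.

320 K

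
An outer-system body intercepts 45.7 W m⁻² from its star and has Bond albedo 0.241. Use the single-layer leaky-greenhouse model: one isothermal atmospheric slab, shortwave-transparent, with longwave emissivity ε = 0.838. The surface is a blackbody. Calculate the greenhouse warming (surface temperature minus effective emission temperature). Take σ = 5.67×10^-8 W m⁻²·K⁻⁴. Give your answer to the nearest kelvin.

16 kelvin

At the top of the atmosphere, σT_e⁴ = S(1−α)/4 = 8.672 W m⁻², giving T_e = 111.2 K.
The surface balance (absorbed SW + ε·downward IR = σT_s⁴) with T_a⁴ = T_s⁴/2 reduces to T_s = T_e·[2/(2−ε)]^¼ = 127.4 K.
The atmosphere warms the surface by 16.17 K.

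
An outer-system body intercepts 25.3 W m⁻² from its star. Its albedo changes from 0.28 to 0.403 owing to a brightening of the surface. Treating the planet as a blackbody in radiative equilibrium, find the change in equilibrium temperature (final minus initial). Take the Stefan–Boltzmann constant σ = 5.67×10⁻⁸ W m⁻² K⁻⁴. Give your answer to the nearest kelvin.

-4 kelvin

With α = 0.28, T₁ = 94.67 K.
After:  T₂ = [25.30·0.597/(4σ)]^(1/4) = 90.34 K.
Change: 90.34 − 94.67 = -4.331 K.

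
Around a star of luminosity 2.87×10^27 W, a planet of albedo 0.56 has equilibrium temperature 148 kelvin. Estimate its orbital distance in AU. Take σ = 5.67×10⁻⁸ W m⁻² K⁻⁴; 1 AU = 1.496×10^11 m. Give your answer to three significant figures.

Energy balance gives S = 4σT⁴/(1−α) = 247.3 W m⁻².
S = L/(4πd²) → d = √(L/4πS) = √(2.87×10^27/(4π·247.3)) = 9.610×10^11 m = 6.424 AU.

6.42 AU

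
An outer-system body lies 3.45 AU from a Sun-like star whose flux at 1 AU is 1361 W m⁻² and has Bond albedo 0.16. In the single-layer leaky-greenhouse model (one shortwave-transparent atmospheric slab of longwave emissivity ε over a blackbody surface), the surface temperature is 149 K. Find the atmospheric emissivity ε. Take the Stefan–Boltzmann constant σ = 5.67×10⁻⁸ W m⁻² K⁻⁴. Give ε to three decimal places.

0.282

By the inverse-square law, S = 1361/3.45² = 114.3 W m⁻².
First, T_e = [114.3·(1−0.16)/(4σ)]^(1/4) = 143.5 K.
Since (2−ε)/2 = (T_e/T_s)⁴ = 0.8592, ε = 0.2815.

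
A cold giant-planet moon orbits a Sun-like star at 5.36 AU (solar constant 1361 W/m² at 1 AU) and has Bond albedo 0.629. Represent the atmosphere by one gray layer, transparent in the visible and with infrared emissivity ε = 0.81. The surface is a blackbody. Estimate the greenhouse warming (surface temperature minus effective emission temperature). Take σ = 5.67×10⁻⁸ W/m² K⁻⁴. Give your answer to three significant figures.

By the inverse-square law, S = 1361/5.36² = 47.37 W/m².
The planet radiates to space at T_e = [S(1−α)/(4σ)]^(1/4) = 93.82 K.
For a single slab of emissivity ε, T_s⁴ = 2T_e⁴/(2−ε); thus T_s = 93.82·(1.681)^(1/4) = 106.8 K.
Greenhouse warming: T_s − T_e = 13.00 K.

13.0 kelvin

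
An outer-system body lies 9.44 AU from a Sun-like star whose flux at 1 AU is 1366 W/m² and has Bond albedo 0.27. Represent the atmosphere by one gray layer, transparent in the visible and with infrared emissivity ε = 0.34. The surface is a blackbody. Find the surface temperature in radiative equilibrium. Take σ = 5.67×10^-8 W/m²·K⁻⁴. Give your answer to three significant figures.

By the inverse-square law, S = 1366/9.44² = 15.33 W/m².
The planet radiates to space at T_e = [S(1−α)/(4σ)]^(1/4) = 83.81 K.
The surface balance (absorbed SW + ε·downward IR = σT_s⁴) with T_a⁴ = T_s⁴/2 reduces to T_s = T_e·[2/(2−ε)]^¼ = 87.81 K.

87.8 kelvin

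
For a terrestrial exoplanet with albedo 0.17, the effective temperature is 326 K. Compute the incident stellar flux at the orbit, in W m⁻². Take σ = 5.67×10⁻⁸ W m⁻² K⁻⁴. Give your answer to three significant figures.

3090 W m⁻²

Invert the energy balance for S: S = 4σT⁴/(1−α).
σT⁴ = 5.67×10⁻⁸·(326)⁴ = 640.4 W m⁻².
S = 4·640.4/0.83 = 3086 W m⁻².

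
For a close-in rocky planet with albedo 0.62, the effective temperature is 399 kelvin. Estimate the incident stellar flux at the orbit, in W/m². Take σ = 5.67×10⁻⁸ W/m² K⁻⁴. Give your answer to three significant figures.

Invert the energy balance for S: S = 4σT⁴/(1−α).
σT⁴ = 5.67×10⁻⁸·(399)⁴ = 1437 W/m².
So S = 4×1437/(1−0.62) = 15130 W/m².

15100 W/m²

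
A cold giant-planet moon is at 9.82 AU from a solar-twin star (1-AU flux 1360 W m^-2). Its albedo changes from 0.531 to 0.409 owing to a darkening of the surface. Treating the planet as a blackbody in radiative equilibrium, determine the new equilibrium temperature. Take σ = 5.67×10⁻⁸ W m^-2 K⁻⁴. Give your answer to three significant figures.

Irradiance scales as 1/d², so S = 1360 W m^-2 × (1/9.82)² = 14.10 W m^-2.
New equilibrium: T₂ = [(1−0.409)·14.10/(4σ)]^(1/4) = 77.86 K.

77.9 K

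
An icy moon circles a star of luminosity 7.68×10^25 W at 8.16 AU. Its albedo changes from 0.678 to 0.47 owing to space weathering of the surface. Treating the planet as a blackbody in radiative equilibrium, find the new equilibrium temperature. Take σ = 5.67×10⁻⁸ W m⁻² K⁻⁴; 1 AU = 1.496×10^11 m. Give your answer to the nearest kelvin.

56 kelvin

d = 8.16 × 1.496×10^11 m = 1.221×10^12 m.
S = L/(4πd²) = 4.101 W m⁻².
T₂ = [S(1−α₂)/(4σ)]^(1/4) = [4.101·0.53/(4σ)]^(1/4) = 55.64 K.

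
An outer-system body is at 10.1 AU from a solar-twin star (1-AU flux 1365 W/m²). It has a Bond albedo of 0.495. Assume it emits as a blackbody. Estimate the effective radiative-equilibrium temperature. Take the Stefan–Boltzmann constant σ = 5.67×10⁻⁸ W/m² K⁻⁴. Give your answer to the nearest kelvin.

Irradiance scales as 1/d², so S = 1365 W/m² × (1/10.1)² = 13.38 W/m².
Averaging over the sphere, the absorbed flux is S(1−α)/4 = 1.689 W/m².
Set σT⁴ = 1.689 → T = (1.689/σ)^(1/4) = 73.88 K.

74 kelvin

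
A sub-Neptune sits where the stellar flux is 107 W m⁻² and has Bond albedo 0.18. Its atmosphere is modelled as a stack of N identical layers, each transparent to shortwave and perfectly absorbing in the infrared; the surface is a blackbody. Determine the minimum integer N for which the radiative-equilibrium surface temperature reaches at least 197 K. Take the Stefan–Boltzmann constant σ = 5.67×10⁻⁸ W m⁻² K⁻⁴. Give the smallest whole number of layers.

3

The effective emission temperature is T_e = [S(1−α)/(4σ)]^¼ = 140.2 K.
Need (N+1)T_e⁴ ≥ T_s⁴, i.e. N+1 ≥ (197/140.2)⁴ = 3.893.
The minimum whole number is N = 3.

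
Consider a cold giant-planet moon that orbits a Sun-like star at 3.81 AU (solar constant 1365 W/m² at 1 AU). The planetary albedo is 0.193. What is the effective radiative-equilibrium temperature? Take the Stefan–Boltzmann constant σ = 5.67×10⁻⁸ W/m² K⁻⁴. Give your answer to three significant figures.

135 K

Flux at the orbit: S = 1365/(3.81)² = 94.03 W/m².
The planet absorbs (1−α)S over its disc πR² and re-emits over 4πR², so the mean absorbed flux is (1−0.193)·94.03/4 = 18.97 W/m².
Balancing against σT⁴: T = (18.97/5.67×10⁻⁸)^(1/4) = 135.2 K.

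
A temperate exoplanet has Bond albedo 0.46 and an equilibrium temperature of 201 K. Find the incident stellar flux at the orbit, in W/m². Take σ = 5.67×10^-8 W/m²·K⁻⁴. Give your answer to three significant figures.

Invert the energy balance for S: S = 4σT⁴/(1−α).
The emitted flux is σT⁴ = 92.55 W/m².
S = 4·92.55/0.54 = 685.5 W/m².

686 W/m²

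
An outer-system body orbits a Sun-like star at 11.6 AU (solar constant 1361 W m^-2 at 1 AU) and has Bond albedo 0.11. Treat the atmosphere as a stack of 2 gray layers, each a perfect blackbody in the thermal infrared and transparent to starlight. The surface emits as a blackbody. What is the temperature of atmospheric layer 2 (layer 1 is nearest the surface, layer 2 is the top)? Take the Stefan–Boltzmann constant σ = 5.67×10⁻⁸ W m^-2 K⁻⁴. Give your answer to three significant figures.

Flux at the orbit: S = 1361/(11.6)² = 10.11 W m^-2.
Top-of-atmosphere balance: σT_e⁴ = S(1−α)/4 = 2.250 W m^-2 → T_e = 79.37 K.
Each opaque layer satisfies 2T_j⁴ = T_{j−1}⁴ + T_{j+1}⁴, giving T_k⁴ = (N+1−k)T_e⁴.
T_2 = (1)^(1/4)·79.37 = 79.37 K.

79.4 kelvin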